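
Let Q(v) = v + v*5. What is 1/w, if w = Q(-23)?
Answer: -1/138 ≈ -0.0072464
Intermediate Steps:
Q(v) = 6*v (Q(v) = v + 5*v = 6*v)
w = -138 (w = 6*(-23) = -138)
1/w = 1/(-138) = -1/138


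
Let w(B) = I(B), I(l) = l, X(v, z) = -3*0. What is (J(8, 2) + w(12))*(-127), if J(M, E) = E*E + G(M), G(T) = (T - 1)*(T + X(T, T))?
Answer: -9144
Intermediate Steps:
X(v, z) = 0
G(T) = T*(-1 + T) (G(T) = (T - 1)*(T + 0) = (-1 + T)*T = T*(-1 + T))
J(M, E) = E**2 + M*(-1 + M) (J(M, E) = E*E + M*(-1 + M) = E**2 + M*(-1 + M))
w(B) = B
(J(8, 2) + w(12))*(-127) = ((2**2 + 8**2 - 1*8) + 12)*(-127) = ((4 + 64 - 8) + 12)*(-127) = (60 + 12)*(-127) = 72*(-127) = -9144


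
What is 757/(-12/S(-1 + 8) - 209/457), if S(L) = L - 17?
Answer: 1729745/1697 ≈ 1019.3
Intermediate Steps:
S(L) = -17 + L
757/(-12/S(-1 + 8) - 209/457) = 757/(-12/(-17 + (-1 + 8)) - 209/457) = 757/(-12/(-17 + 7) - 209*1/457) = 757/(-12/(-10) - 209/457) = 757/(-12*(-⅒) - 209/457) = 757/(6/5 - 209/457) = 757/(1697/2285) = 757*(2285/1697) = 1729745/1697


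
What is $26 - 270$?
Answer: $-244$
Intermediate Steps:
$26 - 270 = -244$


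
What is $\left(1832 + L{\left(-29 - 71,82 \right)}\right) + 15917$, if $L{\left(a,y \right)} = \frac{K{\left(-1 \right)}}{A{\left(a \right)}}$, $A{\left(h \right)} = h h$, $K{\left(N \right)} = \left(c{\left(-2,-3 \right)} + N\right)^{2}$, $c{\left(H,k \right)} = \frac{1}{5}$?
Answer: $\frac{277328126}{15625} \approx 17749.0$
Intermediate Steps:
$c{\left(H,k \right)} = \frac{1}{5}$
$K{\left(N \right)} = \left(\frac{1}{5} + N\right)^{2}$
$A{\left(h \right)} = h^{2}$
$L{\left(a,y \right)} = \frac{16}{25 a^{2}}$ ($L{\left(a,y \right)} = \frac{\frac{1}{25} \left(1 + 5 \left(-1\right)\right)^{2}}{a^{2}} = \frac{\frac{1}{25} \left(1 - 5\right)^{2}}{a^{2}} = \frac{\frac{1}{25} \left(-4\right)^{2}}{a^{2}} = \frac{\frac{1}{25} \cdot 16}{a^{2}} = \frac{16}{25 a^{2}}$)
$\left(1832 + L{\left(-29 - 71,82 \right)}\right) + 15917 = \left(1832 + \frac{16}{25 \left(-29 - 71\right)^{2}}\right) + 15917 = \left(1832 + \frac{16}{25 \cdot 10000}\right) + 15917 = \left(1832 + \frac{16}{25} \cdot \frac{1}{10000}\right) + 15917 = \left(1832 + \frac{1}{15625}\right) + 15917 = \frac{28625001}{15625} + 15917 = \frac{277328126}{15625}$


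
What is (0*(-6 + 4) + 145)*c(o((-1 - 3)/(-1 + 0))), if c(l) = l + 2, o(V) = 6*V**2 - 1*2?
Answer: 13920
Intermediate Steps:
o(V) = -2 + 6*V**2 (o(V) = 6*V**2 - 2 = -2 + 6*V**2)
c(l) = 2 + l
(0*(-6 + 4) + 145)*c(o((-1 - 3)/(-1 + 0))) = (0*(-6 + 4) + 145)*(2 + (-2 + 6*((-1 - 3)/(-1 + 0))**2)) = (0*(-2) + 145)*(2 + (-2 + 6*(-4/(-1))**2)) = (0 + 145)*(2 + (-2 + 6*(-4*(-1))**2)) = 145*(2 + (-2 + 6*4**2)) = 145*(2 + (-2 + 6*16)) = 145*(2 + (-2 + 96)) = 145*(2 + 94) = 145*96 = 13920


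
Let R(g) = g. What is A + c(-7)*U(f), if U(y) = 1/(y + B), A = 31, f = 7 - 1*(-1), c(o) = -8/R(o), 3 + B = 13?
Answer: 1957/63 ≈ 31.063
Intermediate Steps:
B = 10 (B = -3 + 13 = 10)
c(o) = -8/o
f = 8 (f = 7 + 1 = 8)
U(y) = 1/(10 + y) (U(y) = 1/(y + 10) = 1/(10 + y))
A + c(-7)*U(f) = 31 + (-8/(-7))/(10 + 8) = 31 - 8*(-⅐)/18 = 31 + (8/7)*(1/18) = 31 + 4/63 = 1957/63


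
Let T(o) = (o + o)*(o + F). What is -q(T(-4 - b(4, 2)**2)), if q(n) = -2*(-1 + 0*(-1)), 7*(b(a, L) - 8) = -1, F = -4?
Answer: -2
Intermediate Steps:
b(a, L) = 55/7 (b(a, L) = 8 + (1/7)*(-1) = 8 - 1/7 = 55/7)
T(o) = 2*o*(-4 + o) (T(o) = (o + o)*(o - 4) = (2*o)*(-4 + o) = 2*o*(-4 + o))
q(n) = 2 (q(n) = -2*(-1 + 0) = -2*(-1) = 2)
-q(T(-4 - b(4, 2)**2)) = -1*2 = -2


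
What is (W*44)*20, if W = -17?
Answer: -14960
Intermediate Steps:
(W*44)*20 = -17*44*20 = -748*20 = -14960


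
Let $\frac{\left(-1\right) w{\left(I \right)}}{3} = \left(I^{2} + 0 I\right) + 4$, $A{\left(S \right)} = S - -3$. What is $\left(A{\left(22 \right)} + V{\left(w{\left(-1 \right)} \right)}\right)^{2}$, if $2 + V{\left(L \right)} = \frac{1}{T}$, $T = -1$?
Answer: $484$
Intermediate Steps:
$A{\left(S \right)} = 3 + S$ ($A{\left(S \right)} = S + 3 = 3 + S$)
$w{\left(I \right)} = -12 - 3 I^{2}$ ($w{\left(I \right)} = - 3 \left(\left(I^{2} + 0 I\right) + 4\right) = - 3 \left(\left(I^{2} + 0\right) + 4\right) = - 3 \left(I^{2} + 4\right) = - 3 \left(4 + I^{2}\right) = -12 - 3 I^{2}$)
$V{\left(L \right)} = -3$ ($V{\left(L \right)} = -2 + \frac{1}{-1} = -2 - 1 = -3$)
$\left(A{\left(22 \right)} + V{\left(w{\left(-1 \right)} \right)}\right)^{2} = \left(\left(3 + 22\right) - 3\right)^{2} = \left(25 - 3\right)^{2} = 22^{2} = 484$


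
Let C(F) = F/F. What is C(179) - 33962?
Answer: -33961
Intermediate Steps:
C(F) = 1
C(179) - 33962 = 1 - 33962 = -33961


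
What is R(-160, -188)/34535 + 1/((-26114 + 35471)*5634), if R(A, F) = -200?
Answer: -2108686613/364118653566 ≈ -0.0057912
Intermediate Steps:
R(-160, -188)/34535 + 1/((-26114 + 35471)*5634) = -200/34535 + 1/((-26114 + 35471)*5634) = -200*1/34535 + (1/5634)/9357 = -40/6907 + (1/9357)*(1/5634) = -40/6907 + 1/52717338 = -2108686613/364118653566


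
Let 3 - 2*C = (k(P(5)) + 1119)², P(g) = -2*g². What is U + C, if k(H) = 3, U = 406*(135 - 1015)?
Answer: -1973441/2 ≈ -9.8672e+5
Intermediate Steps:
U = -357280 (U = 406*(-880) = -357280)
C = -1258881/2 (C = 3/2 - (3 + 1119)²/2 = 3/2 - ½*1122² = 3/2 - ½*1258884 = 3/2 - 629442 = -1258881/2 ≈ -6.2944e+5)
U + C = -357280 - 1258881/2 = -1973441/2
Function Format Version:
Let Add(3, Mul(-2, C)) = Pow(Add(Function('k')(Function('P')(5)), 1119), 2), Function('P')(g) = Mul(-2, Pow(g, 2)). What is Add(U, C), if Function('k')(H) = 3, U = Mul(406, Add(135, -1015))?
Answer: Rational(-1973441, 2) ≈ -9.8672e+5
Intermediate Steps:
U = -357280 (U = Mul(406, -880) = -357280)
C = Rational(-1258881, 2) (C = Add(Rational(3, 2), Mul(Rational(-1, 2), Pow(Add(3, 1119), 2))) = Add(Rational(3, 2), Mul(Rational(-1, 2), Pow(1122, 2))) = Add(Rational(3, 2), Mul(Rational(-1, 2), 1258884)) = Add(Rational(3, 2), -629442) = Rational(-1258881, 2) ≈ -6.2944e+5)
Add(U, C) = Add(-357280, Rational(-1258881, 2)) = Rational(-1973441, 2)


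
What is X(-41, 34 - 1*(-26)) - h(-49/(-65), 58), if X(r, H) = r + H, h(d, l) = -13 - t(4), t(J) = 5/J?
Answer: 133/4 ≈ 33.250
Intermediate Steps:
h(d, l) = -57/4 (h(d, l) = -13 - 5/4 = -57/4)
X(r, H) = H + r
X(-41, 34 - 1*(-26)) - h(-49/(-65), 58) = ((34 - 1*(-26)) - 41) - 1*(-57/4) = ((34 + 26) - 41) + 57/4 = (60 - 41) + 57/4 = 19 + 57/4 = 133/4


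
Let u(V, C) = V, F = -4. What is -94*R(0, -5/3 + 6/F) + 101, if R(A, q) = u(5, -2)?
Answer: -369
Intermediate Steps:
R(A, q) = 5
-94*R(0, -5/3 + 6/F) + 101 = -94*5 + 101 = -470 + 101 = -369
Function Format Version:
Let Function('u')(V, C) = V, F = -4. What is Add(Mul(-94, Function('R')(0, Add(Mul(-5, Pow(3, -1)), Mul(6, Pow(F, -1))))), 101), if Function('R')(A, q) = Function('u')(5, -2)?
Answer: -369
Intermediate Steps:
Function('R')(A, q) = 5
Add(Mul(-94, Function('R')(0, Add(Mul(-5, Pow(3, -1)), Mul(6, Pow(F, -1))))), 101) = Add(Mul(-94, 5), 101) = Add(-470, 101) = -369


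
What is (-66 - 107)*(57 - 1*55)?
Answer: -346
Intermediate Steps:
(-66 - 107)*(57 - 1*55) = -173*(57 - 55) = -173*2 = -346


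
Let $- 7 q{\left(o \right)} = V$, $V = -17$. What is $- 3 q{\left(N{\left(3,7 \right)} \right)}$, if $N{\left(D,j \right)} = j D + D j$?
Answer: $- \frac{51}{7} \approx -7.2857$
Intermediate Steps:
$N{\left(D,j \right)} = 2 D j$ ($N{\left(D,j \right)} = D j + D j = 2 D j$)
$q{\left(o \right)} = \frac{17}{7}$ ($q{\left(o \right)} = \left(- \frac{1}{7}\right) \left(-17\right) = \frac{17}{7}$)
$- 3 q{\left(N{\left(3,7 \right)} \right)} = \left(-3\right) \frac{17}{7} = - \frac{51}{7}$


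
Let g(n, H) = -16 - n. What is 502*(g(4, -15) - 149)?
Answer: -84838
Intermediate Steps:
502*(g(4, -15) - 149) = 502*((-16 - 1*4) - 149) = 502*((-16 - 4) - 149) = 502*(-20 - 149) = 502*(-169) = -84838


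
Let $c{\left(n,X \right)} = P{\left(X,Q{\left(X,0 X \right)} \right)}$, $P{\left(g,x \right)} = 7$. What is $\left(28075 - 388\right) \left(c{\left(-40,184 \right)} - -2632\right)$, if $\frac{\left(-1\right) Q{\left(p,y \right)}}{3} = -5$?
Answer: $73065993$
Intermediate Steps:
$Q{\left(p,y \right)} = 15$ ($Q{\left(p,y \right)} = \left(-3\right) \left(-5\right) = 15$)
$c{\left(n,X \right)} = 7$
$\left(28075 - 388\right) \left(c{\left(-40,184 \right)} - -2632\right) = \left(28075 - 388\right) \left(7 - -2632\right) = 27687 \left(7 + \left(-13928 + 16560\right)\right) = 27687 \left(7 + 2632\right) = 27687 \cdot 2639 = 73065993$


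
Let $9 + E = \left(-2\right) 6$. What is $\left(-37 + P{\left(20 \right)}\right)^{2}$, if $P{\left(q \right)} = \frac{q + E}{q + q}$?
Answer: $\frac{2193361}{1600} \approx 1370.9$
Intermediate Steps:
$E = -21$ ($E = -9 - 12 = -21$)
$P{\left(q \right)} = \frac{-21 + q}{2 q}$ ($P{\left(q \right)} = \frac{q - 21}{q + q} = \frac{-21 + q}{2 q}$)
$\left(-37 + P{\left(20 \right)}\right)^{2} = \left(-37 + \frac{-21 + 20}{2 \cdot 20}\right)^{2} = \left(-37 + \frac{1}{2} \cdot \frac{1}{20} \left(-1\right)\right)^{2} = \left(-37 - \frac{1}{40}\right)^{2} = \left(- \frac{1481}{40}\right)^{2} = \frac{2193361}{1600}$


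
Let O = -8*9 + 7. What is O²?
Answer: 4225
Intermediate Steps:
O = -65 (O = -72 + 7 = -65)
O² = (-65)² = 4225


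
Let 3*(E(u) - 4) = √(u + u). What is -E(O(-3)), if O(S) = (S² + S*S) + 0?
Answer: -6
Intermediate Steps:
O(S) = 2*S² (O(S) = (S² + S²) + 0 = 2*S² + 0 = 2*S²)
E(u) = 4 + √2*√u/3 (E(u) = 4 + √(u + u)/3 = 4 + √(2*u)/3 = 4 + (√2*√u)/3 = 4 + √2*√u/3)
-E(O(-3)) = -(4 + √2*√(2*(-3)²)/3) = -(4 + √2*√(2*9)/3) = -(4 + √2*√18/3) = -(4 + √2*(3*√2)/3) = -(4 + 2) = -1*6 = -6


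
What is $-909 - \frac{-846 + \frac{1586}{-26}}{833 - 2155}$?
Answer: $- \frac{1202605}{1322} \approx -909.69$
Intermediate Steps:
$-909 - \frac{-846 + \frac{1586}{-26}}{833 - 2155} = -909 - \frac{-846 + 1586 \left(- \frac{1}{26}\right)}{-1322} = -909 - \left(-846 - 61\right) \left(- \frac{1}{1322}\right) = -909 - \left(-907\right) \left(- \frac{1}{1322}\right) = -909 - \frac{907}{1322} = - \frac{1202605}{1322}$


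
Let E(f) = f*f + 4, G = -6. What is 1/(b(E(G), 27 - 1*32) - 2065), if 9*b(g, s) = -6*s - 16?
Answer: -9/18571 ≈ -0.00048463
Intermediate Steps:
E(f) = 4 + f**2 (E(f) = f**2 + 4 = 4 + f**2)
b(g, s) = -16/9 - 2*s/3 (b(g, s) = (-6*s - 16)/9 = (-16 - 6*s)/9 = -16/9 - 2*s/3)
1/(b(E(G), 27 - 1*32) - 2065) = 1/((-16/9 - 2*(27 - 1*32)/3) - 2065) = 1/((-16/9 - 2*(27 - 32)/3) - 2065) = 1/((-16/9 - 2/3*(-5)) - 2065) = 1/((-16/9 + 10/3) - 2065) = 1/(14/9 - 2065) = 1/(-18571/9) = -9/18571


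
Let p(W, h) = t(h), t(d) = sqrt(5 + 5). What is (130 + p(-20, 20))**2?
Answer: (130 + sqrt(10))**2 ≈ 17732.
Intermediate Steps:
t(d) = sqrt(10)
p(W, h) = sqrt(10)
(130 + p(-20, 20))**2 = (130 + sqrt(10))**2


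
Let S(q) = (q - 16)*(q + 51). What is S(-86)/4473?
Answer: 170/213 ≈ 0.79812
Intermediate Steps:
S(q) = (-16 + q)*(51 + q)
S(-86)/4473 = (-816 + (-86)² + 35*(-86))/4473 = (-816 + 7396 - 3010)*(1/4473) = 3570*(1/4473) = 170/213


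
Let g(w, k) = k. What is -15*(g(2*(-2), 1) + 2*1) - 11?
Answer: -56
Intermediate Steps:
-15*(g(2*(-2), 1) + 2*1) - 11 = -15*(1 + 2*1) - 11 = -15*(1 + 2) - 11 = -15*3 - 11 = -45 - 11 = -56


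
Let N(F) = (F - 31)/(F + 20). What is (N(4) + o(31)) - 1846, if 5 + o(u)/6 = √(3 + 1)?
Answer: -14921/8 ≈ -1865.1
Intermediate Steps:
o(u) = -18 (o(u) = -30 + 6*√(3 + 1) = -30 + 6*√4 = -30 + 6*2 = -30 + 12 = -18)
N(F) = (-31 + F)/(20 + F)
(N(4) + o(31)) - 1846 = ((-31 + 4)/(20 + 4) - 18) - 1846 = (-27/24 - 18) - 1846 = ((1/24)*(-27) - 18) - 1846 = (-9/8 - 18) - 1846 = -153/8 - 1846 = -14921/8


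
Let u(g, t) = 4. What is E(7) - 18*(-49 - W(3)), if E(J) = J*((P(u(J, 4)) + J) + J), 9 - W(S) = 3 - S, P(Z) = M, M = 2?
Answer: 1156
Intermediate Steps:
P(Z) = 2
W(S) = 6 + S (W(S) = 9 - (3 - S) = 9 + (-3 + S) = 6 + S)
E(J) = J*(2 + 2*J) (E(J) = J*((2 + J) + J) = J*(2 + 2*J))
E(7) - 18*(-49 - W(3)) = 2*7*(1 + 7) - 18*(-49 - (6 + 3)) = 2*7*8 - 18*(-49 - 1*9) = 112 - 18*(-49 - 9) = 112 - 18*(-58) = 112 + 1044 = 1156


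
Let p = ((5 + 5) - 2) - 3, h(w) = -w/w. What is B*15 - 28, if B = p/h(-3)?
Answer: -103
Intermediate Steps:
h(w) = -1 (h(w) = -1*1 = -1)
p = 5 (p = (10 - 2) - 3 = 8 - 3 = 5)
B = -5 (B = 5/(-1) = 5*(-1) = -5)
B*15 - 28 = -5*15 - 28 = -75 - 28 = -103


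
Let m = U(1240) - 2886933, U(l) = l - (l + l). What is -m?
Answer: 2888173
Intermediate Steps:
U(l) = -l (U(l) = l - 2*l = -l)
m = -2888173 (m = -1*1240 - 2886933 = -1240 - 2886933 = -2888173)
-m = -1*(-2888173) = 2888173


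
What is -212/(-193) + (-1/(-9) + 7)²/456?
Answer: 1077620/891081 ≈ 1.2093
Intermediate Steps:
-212/(-193) + (-1/(-9) + 7)²/456 = -212*(-1/193) + (-1*(-⅑) + 7)²*(1/456) = 212/193 + (⅑ + 7)²*(1/456) = 212/193 + (64/9)²*(1/456) = 212/193 + (4096/81)*(1/456) = 212/193 + 512/4617 = 1077620/891081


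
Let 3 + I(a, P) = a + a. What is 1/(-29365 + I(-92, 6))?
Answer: -1/29552 ≈ -3.3839e-5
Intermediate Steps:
I(a, P) = -3 + 2*a (I(a, P) = -3 + (a + a) = -3 + 2*a)
1/(-29365 + I(-92, 6)) = 1/(-29365 + (-3 + 2*(-92))) = 1/(-29365 + (-3 - 184)) = 1/(-29365 - 187) = 1/(-29552) = -1/29552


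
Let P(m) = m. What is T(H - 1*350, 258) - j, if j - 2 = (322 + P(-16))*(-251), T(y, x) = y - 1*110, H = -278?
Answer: 76066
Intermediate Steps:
T(y, x) = -110 + y (T(y, x) = y - 110 = -110 + y)
j = -76804 (j = 2 + (322 - 16)*(-251) = 2 + 306*(-251) = 2 - 76806 = -76804)
T(H - 1*350, 258) - j = (-110 + (-278 - 1*350)) - 1*(-76804) = (-110 + (-278 - 350)) + 76804 = (-110 - 628) + 76804 = -738 + 76804 = 76066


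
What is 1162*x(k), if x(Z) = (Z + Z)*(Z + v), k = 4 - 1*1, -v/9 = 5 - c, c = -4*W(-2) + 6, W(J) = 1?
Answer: -167328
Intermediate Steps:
c = 2 (c = -4*1 + 6 = -4 + 6 = 2)
v = -27 (v = -9*(5 - 1*2) = -9*(5 - 2) = -9*3 = -27)
k = 3 (k = 4 - 1 = 3)
x(Z) = 2*Z*(-27 + Z) (x(Z) = (Z + Z)*(Z - 27) = (2*Z)*(-27 + Z) = 2*Z*(-27 + Z))
1162*x(k) = 1162*(2*3*(-27 + 3)) = 1162*(2*3*(-24)) = 1162*(-144) = -167328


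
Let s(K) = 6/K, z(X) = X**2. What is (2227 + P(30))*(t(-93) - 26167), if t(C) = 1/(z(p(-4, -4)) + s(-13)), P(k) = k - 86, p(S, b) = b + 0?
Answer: -11475300291/202 ≈ -5.6808e+7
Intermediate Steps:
p(S, b) = b
P(k) = -86 + k
t(C) = 13/202 (t(C) = 1/((-4)**2 + 6/(-13)) = 1/(16 + 6*(-1/13)) = 1/(16 - 6/13) = 1/(202/13) = 13/202)
(2227 + P(30))*(t(-93) - 26167) = (2227 + (-86 + 30))*(13/202 - 26167) = (2227 - 56)*(-5285721/202) = 2171*(-5285721/202) = -11475300291/202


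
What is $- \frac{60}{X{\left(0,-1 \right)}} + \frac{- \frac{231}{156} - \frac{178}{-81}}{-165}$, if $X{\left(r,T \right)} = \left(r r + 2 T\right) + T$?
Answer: $\frac{13896581}{694980} \approx 19.996$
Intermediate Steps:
$X{\left(r,T \right)} = r^{2} + 3 T$ ($X{\left(r,T \right)} = \left(r^{2} + 2 T\right) + T = r^{2} + 3 T$)
$- \frac{60}{X{\left(0,-1 \right)}} + \frac{- \frac{231}{156} - \frac{178}{-81}}{-165} = - \frac{60}{0^{2} + 3 \left(-1\right)} + \frac{- \frac{231}{156} - \frac{178}{-81}}{-165} = - \frac{60}{0 - 3} + \left(\left(-231\right) \frac{1}{156} - - \frac{178}{81}\right) \left(- \frac{1}{165}\right) = - \frac{60}{-3} + \left(- \frac{77}{52} + \frac{178}{81}\right) \left(- \frac{1}{165}\right) = \left(-60\right) \left(- \frac{1}{3}\right) + \frac{3019}{4212} \left(- \frac{1}{165}\right) = 20 - \frac{3019}{694980} = \frac{13896581}{694980}$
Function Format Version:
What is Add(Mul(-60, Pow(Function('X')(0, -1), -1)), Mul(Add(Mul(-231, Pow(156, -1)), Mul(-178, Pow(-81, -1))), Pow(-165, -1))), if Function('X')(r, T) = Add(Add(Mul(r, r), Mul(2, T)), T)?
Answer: Rational(13896581, 694980) ≈ 19.996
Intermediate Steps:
Function('X')(r, T) = Add(Pow(r, 2), Mul(3, T)) (Function('X')(r, T) = Add(Add(Pow(r, 2), Mul(2, T)), T) = Add(Pow(r, 2), Mul(3, T)))
Add(Mul(-60, Pow(Function('X')(0, -1), -1)), Mul(Add(Mul(-231, Pow(156, -1)), Mul(-178, Pow(-81, -1))), Pow(-165, -1))) = Add(Mul(-60, Pow(Add(Pow(0, 2), Mul(3, -1)), -1)), Mul(Add(Mul(-231, Pow(156, -1)), Mul(-178, Pow(-81, -1))), Pow(-165, -1))) = Add(Mul(-60, Pow(Add(0, -3), -1)), Mul(Add(Mul(-231, Rational(1, 156)), Mul(-178, Rational(-1, 81))), Rational(-1, 165))) = Add(Mul(-60, Pow(-3, -1)), Mul(Add(Rational(-77, 52), Rational(178, 81)), Rational(-1, 165))) = Add(Mul(-60, Rational(-1, 3)), Mul(Rational(3019, 4212), Rational(-1, 165))) = Add(20, Rational(-3019, 694980)) = Rational(13896581, 694980)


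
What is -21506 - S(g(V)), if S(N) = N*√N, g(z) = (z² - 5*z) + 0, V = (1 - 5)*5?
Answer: -21506 - 5000*√5 ≈ -32686.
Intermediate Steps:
V = -20 (V = -4*5 = -20)
g(z) = z² - 5*z
S(N) = N^(3/2)
-21506 - S(g(V)) = -21506 - (-20*(-5 - 20))^(3/2) = -21506 - (-20*(-25))^(3/2) = -21506 - 500^(3/2) = -21506 - 5000*√5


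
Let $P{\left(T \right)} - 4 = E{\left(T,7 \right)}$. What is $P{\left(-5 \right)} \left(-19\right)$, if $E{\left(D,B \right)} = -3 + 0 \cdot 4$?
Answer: $-19$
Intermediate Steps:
$E{\left(D,B \right)} = -3$ ($E{\left(D,B \right)} = -3 + 0 = -3$)
$P{\left(T \right)} = 1$ ($P{\left(T \right)} = 4 - 3 = 1$)
$P{\left(-5 \right)} \left(-19\right) = 1 \left(-19\right) = -19$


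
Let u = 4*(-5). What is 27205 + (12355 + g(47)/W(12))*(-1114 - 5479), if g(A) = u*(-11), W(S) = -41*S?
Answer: -10015442515/123 ≈ -8.1426e+7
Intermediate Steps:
u = -20
g(A) = 220 (g(A) = -20*(-11) = 220)
27205 + (12355 + g(47)/W(12))*(-1114 - 5479) = 27205 + (12355 + 220/((-41*12)))*(-1114 - 5479) = 27205 + (12355 + 220/(-492))*(-6593) = 27205 + (12355 + 220*(-1/492))*(-6593) = 27205 + (12355 - 55/123)*(-6593) = 27205 + (1519610/123)*(-6593) = 27205 - 10018788730/123 = -10015442515/123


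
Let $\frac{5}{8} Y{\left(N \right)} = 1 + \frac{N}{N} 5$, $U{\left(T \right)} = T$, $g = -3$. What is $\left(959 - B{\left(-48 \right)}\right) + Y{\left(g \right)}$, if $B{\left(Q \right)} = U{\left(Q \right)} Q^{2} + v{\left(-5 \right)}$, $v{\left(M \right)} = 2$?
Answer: $\frac{557793}{5} \approx 1.1156 \cdot 10^{5}$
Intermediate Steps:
$Y{\left(N \right)} = \frac{48}{5}$ ($Y{\left(N \right)} = \frac{8 \left(1 + \frac{N}{N} 5\right)}{5} = \frac{8 \left(1 + 1 \cdot 5\right)}{5} = \frac{8 \left(1 + 5\right)}{5} = \frac{8}{5} \cdot 6 = \frac{48}{5}$)
$B{\left(Q \right)} = 2 + Q^{3}$ ($B{\left(Q \right)} = Q Q^{2} + 2 = Q^{3} + 2 = 2 + Q^{3}$)
$\left(959 - B{\left(-48 \right)}\right) + Y{\left(g \right)} = \left(959 - \left(2 + \left(-48\right)^{3}\right)\right) + \frac{48}{5} = \left(959 - \left(2 - 110592\right)\right) + \frac{48}{5} = \left(959 - -110590\right) + \frac{48}{5} = \left(959 + 110590\right) + \frac{48}{5} = 111549 + \frac{48}{5} = \frac{557793}{5}$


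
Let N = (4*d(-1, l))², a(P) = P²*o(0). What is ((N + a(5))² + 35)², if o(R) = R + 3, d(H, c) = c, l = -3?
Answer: 2303616016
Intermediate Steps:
o(R) = 3 + R
a(P) = 3*P² (a(P) = P²*(3 + 0) = P²*3 = 3*P²)
N = 144 (N = (4*(-3))² = (-12)² = 144)
((N + a(5))² + 35)² = ((144 + 3*5²)² + 35)² = ((144 + 3*25)² + 35)² = ((144 + 75)² + 35)² = (219² + 35)² = (47961 + 35)² = 47996² = 2303616016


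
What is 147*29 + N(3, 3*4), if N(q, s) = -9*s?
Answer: 4155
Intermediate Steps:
147*29 + N(3, 3*4) = 147*29 - 27*4 = 4263 - 9*12 = 4263 - 108 = 4155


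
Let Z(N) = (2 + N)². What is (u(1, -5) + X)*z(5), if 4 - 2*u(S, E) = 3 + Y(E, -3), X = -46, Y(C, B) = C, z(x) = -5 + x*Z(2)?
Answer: -3225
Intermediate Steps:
z(x) = -5 + 16*x (z(x) = -5 + x*(2 + 2)² = -5 + x*4² = -5 + x*16 = -5 + 16*x)
u(S, E) = ½ - E/2 (u(S, E) = 2 - (3 + E)/2 = 2 + (-3/2 - E/2) = ½ - E/2)
(u(1, -5) + X)*z(5) = ((½ - ½*(-5)) - 46)*(-5 + 16*5) = ((½ + 5/2) - 46)*(-5 + 80) = (3 - 46)*75 = -43*75 = -3225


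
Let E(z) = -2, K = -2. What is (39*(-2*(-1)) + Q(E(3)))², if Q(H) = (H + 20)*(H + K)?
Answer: 36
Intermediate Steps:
Q(H) = (-2 + H)*(20 + H) (Q(H) = (H + 20)*(H - 2) = (20 + H)*(-2 + H) = (-2 + H)*(20 + H))
(39*(-2*(-1)) + Q(E(3)))² = (39*(-2*(-1)) + (-40 + (-2)² + 18*(-2)))² = (39*2 + (-40 + 4 - 36))² = (78 - 72)² = 6² = 36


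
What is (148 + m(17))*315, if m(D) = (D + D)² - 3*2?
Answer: 408870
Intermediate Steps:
m(D) = -6 + 4*D² (m(D) = (2*D)² - 6 = 4*D² - 6 = -6 + 4*D²)
(148 + m(17))*315 = (148 + (-6 + 4*17²))*315 = (148 + (-6 + 4*289))*315 = (148 + (-6 + 1156))*315 = (148 + 1150)*315 = 1298*315 = 408870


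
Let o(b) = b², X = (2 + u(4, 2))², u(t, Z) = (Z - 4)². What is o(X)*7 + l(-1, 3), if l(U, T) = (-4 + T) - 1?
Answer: 9070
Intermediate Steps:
l(U, T) = -5 + T
u(t, Z) = (-4 + Z)²
X = 36 (X = (2 + (-4 + 2)²)² = (2 + (-2)²)² = (2 + 4)² = 6² = 36)
o(X)*7 + l(-1, 3) = 36²*7 + (-5 + 3) = 1296*7 - 2 = 9072 - 2 = 9070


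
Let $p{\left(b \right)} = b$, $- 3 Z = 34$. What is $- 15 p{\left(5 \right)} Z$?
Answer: $850$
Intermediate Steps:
$Z = - \frac{34}{3}$ ($Z = \left(- \frac{1}{3}\right) 34 = - \frac{34}{3} \approx -11.333$)
$- 15 p{\left(5 \right)} Z = \left(-15\right) 5 \left(- \frac{34}{3}\right) = \left(-75\right) \left(- \frac{34}{3}\right) = 850$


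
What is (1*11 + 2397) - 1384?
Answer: 1024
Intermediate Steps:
(1*11 + 2397) - 1384 = (11 + 2397) - 1384 = 2408 - 1384 = 1024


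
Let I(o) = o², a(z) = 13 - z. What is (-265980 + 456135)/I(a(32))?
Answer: 190155/361 ≈ 526.75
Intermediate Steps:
(-265980 + 456135)/I(a(32)) = (-265980 + 456135)/((13 - 1*32)²) = 190155/((13 - 32)²) = 190155/((-19)²) = 190155/361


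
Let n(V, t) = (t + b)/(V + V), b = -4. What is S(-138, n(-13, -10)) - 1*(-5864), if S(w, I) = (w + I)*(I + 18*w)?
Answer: 58684311/169 ≈ 3.4724e+5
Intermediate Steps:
n(V, t) = (-4 + t)/(2*V) (n(V, t) = (t - 4)/(V + V) = (-4 + t)/((2*V)) = (-4 + t)*(1/(2*V)) = (-4 + t)/(2*V))
S(w, I) = (I + w)*(I + 18*w)
S(-138, n(-13, -10)) - 1*(-5864) = (((½)*(-4 - 10)/(-13))² + 18*(-138)² + 19*((½)*(-4 - 10)/(-13))*(-138)) - 1*(-5864) = (((½)*(-1/13)*(-14))² + 18*19044 + 19*((½)*(-1/13)*(-14))*(-138)) + 5864 = ((7/13)² + 342792 + 19*(7/13)*(-138)) + 5864 = (49/169 + 342792 - 18354/13) + 5864 = 57693295/169 + 5864 = 58684311/169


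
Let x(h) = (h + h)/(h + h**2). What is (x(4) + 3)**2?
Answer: 289/25 ≈ 11.560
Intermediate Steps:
x(h) = 2*h/(h + h**2) (x(h) = (2*h)/(h + h**2) = 2*h/(h + h**2))
(x(4) + 3)**2 = (2/(1 + 4) + 3)**2 = (2/5 + 3)**2 = (17/5)**2 = 289/25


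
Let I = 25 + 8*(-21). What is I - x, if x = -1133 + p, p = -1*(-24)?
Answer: 966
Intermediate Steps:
p = 24
I = -143 (I = 25 - 168 = -143)
x = -1109 (x = -1133 + 24 = -1109)
I - x = -143 - 1*(-1109) = -143 + 1109 = 966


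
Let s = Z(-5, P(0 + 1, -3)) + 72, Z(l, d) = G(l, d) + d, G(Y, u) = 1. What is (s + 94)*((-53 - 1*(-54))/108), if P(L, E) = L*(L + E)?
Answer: 55/36 ≈ 1.5278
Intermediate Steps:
P(L, E) = L*(E + L)
Z(l, d) = 1 + d
s = 71 (s = (1 + (0 + 1)*(-3 + (0 + 1))) + 72 = (1 + 1*(-3 + 1)) + 72 = (1 + 1*(-2)) + 72 = (1 - 2) + 72 = -1 + 72 = 71)
(s + 94)*((-53 - 1*(-54))/108) = (71 + 94)*((-53 - 1*(-54))/108) = 165*((-53 + 54)*(1/108)) = 165*(1*(1/108)) = 165*(1/108) = 55/36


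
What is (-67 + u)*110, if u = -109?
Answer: -19360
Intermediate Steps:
(-67 + u)*110 = (-67 - 109)*110 = -176*110 = -19360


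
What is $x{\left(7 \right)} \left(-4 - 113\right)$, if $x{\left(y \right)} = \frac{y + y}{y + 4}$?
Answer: $- \frac{1638}{11} \approx -148.91$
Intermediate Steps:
$x{\left(y \right)} = \frac{2 y}{4 + y}$
$x{\left(7 \right)} \left(-4 - 113\right) = 2 \cdot 7 \frac{1}{4 + 7} \left(-4 - 113\right) = 2 \cdot 7 \cdot \frac{1}{11} \left(-117\right) = \frac{14}{11} \left(-117\right) = - \frac{1638}{11}$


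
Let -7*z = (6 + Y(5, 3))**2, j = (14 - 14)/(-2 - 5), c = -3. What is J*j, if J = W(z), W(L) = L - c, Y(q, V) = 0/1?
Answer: 0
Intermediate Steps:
Y(q, V) = 0 (Y(q, V) = 0*1 = 0)
j = 0 (j = 0/(-7) = 0*(-1/7) = 0)
z = -36/7 (z = -(6 + 0)**2/7 = -1/7*6**2 = -1/7*36 = -36/7 ≈ -5.1429)
W(L) = 3 + L (W(L) = L - 1*(-3) = L + 3 = 3 + L)
J = -15/7 (J = 3 - 36/7 = -15/7 ≈ -2.1429)
J*j = -15/7*0 = 0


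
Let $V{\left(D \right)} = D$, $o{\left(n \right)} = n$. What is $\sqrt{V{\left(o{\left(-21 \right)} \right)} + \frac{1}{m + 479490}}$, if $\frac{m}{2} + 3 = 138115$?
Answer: $\frac{i \sqrt{11993175890002}}{755714} \approx 4.5826 i$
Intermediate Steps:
$m = 276224$ ($m = -6 + 2 \cdot 138115 = -6 + 276230 = 276224$)
$\sqrt{V{\left(o{\left(-21 \right)} \right)} + \frac{1}{m + 479490}} = \sqrt{-21 + \frac{1}{276224 + 479490}} = \sqrt{-21 + \frac{1}{755714}} = \sqrt{- \frac{15869993}{755714}} = \frac{i \sqrt{11993175890002}}{755714}$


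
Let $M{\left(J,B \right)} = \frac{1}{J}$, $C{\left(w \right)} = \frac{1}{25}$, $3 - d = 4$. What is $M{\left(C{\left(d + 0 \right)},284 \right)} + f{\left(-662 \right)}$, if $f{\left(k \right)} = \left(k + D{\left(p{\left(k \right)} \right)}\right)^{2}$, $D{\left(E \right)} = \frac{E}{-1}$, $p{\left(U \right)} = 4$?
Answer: $443581$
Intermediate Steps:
$d = -1$ ($d = 3 - 4 = -1$)
$C{\left(w \right)} = \frac{1}{25}$
$D{\left(E \right)} = - E$ ($D{\left(E \right)} = E \left(-1\right) = - E$)
$f{\left(k \right)} = \left(-4 + k\right)^{2}$ ($f{\left(k \right)} = \left(k - 4\right)^{2} = \left(-4 + k\right)^{2}$)
$M{\left(C{\left(d + 0 \right)},284 \right)} + f{\left(-662 \right)} = \frac{1}{\frac{1}{25}} + \left(-4 - 662\right)^{2} = 25 + \left(-666\right)^{2} = 25 + 443556 = 443581$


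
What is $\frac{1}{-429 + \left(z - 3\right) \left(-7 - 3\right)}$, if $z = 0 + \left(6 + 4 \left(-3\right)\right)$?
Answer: $- \frac{1}{339} \approx -0.0029499$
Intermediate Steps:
$z = -6$ ($z = 0 + \left(6 - 12\right) = 0 - 6 = -6$)
$\frac{1}{-429 + \left(z - 3\right) \left(-7 - 3\right)} = \frac{1}{-429 + \left(-6 - 3\right) \left(-7 - 3\right)} = \frac{1}{-429 - 9 \left(-7 - 3\right)} = \frac{1}{-429 - -90} = \frac{1}{-429 + 90} = \frac{1}{-339} = - \frac{1}{339}$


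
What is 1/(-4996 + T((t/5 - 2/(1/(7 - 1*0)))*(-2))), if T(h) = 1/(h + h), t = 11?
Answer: -236/1179051 ≈ -0.00020016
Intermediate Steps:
T(h) = 1/(2*h)
1/(-4996 + T((t/5 - 2/(1/(7 - 1*0)))*(-2))) = 1/(-4996 + 1/(2*(((11/5 - 2/(1/(7 - 1*0)))*(-2))))) = 1/(-4996 + 1/(2*(((11*(⅕) - 2/(1/(7 + 0)))*(-2))))) = 1/(-4996 + 1/(2*(((11/5 - 2/(1/7))*(-2))))) = 1/(-4996 + 1/(2*(((11/5 - 2/⅐)*(-2))))) = 1/(-4996 + 1/(2*(((11/5 - 2*7)*(-2))))) = 1/(-4996 + 1/(2*(((11/5 - 14)*(-2))))) = 1/(-4996 + 1/(2*((-59/5*(-2))))) = 1/(-4996 + 1/(2*(118/5))) = 1/(-4996 + (½)*(5/118)) = 1/(-4996 + 5/236) = 1/(-1179051/236) = -236/1179051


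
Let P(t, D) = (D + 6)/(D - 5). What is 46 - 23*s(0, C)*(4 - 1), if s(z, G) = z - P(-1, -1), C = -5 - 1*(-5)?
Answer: -23/2 ≈ -11.500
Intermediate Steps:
P(t, D) = (6 + D)/(-5 + D)
C = 0 (C = -5 + 5 = 0)
s(z, G) = ⅚ + z (s(z, G) = z - (6 - 1)/(-5 - 1) = z - 5/(-6) = z - (-1)*5/6 = z - 1*(-⅚) = z + ⅚ = ⅚ + z)
46 - 23*s(0, C)*(4 - 1) = 46 - 23*(⅚ + 0)*(4 - 1) = 46 - 115*3/6 = 46 - 23*5/2 = 46 - 115/2 = -23/2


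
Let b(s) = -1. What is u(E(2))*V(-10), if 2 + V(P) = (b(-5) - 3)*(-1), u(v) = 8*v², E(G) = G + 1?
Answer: 144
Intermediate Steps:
E(G) = 1 + G
V(P) = 2 (V(P) = -2 + (-1 - 3)*(-1) = -2 - 4*(-1) = -2 + 4 = 2)
u(E(2))*V(-10) = (8*(1 + 2)²)*2 = (8*3²)*2 = (8*9)*2 = 72*2 = 144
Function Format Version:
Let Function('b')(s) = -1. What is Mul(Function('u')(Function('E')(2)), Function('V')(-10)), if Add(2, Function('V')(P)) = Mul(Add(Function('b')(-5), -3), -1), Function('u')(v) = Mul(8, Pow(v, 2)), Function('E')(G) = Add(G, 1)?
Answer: 144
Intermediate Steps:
Function('E')(G) = Add(1, G)
Function('V')(P) = 2 (Function('V')(P) = Add(-2, Mul(Add(-1, -3), -1)) = Add(-2, Mul(-4, -1)) = Add(-2, 4) = 2)
Mul(Function('u')(Function('E')(2)), Function('V')(-10)) = Mul(Mul(8, Pow(Add(1, 2), 2)), 2) = Mul(Mul(8, Pow(3, 2)), 2) = Mul(Mul(8, 9), 2) = Mul(72, 2) = 144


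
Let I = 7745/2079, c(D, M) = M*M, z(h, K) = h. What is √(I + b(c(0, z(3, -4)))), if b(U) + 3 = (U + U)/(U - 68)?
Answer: 5*√28102998/40887 ≈ 0.64828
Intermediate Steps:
c(D, M) = M²
b(U) = -3 + 2*U/(-68 + U) (b(U) = -3 + (U + U)/(U - 68) = -3 + (2*U)/(-68 + U) = -3 + 2*U/(-68 + U))
I = 7745/2079 (I = 7745*(1/2079) = 7745/2079 ≈ 3.7253)
√(I + b(c(0, z(3, -4)))) = √(7745/2079 + (204 - 1*3²)/(-68 + 3²)) = √(7745/2079 + (204 - 1*9)/(-68 + 9)) = √(7745/2079 + (204 - 9)/(-59)) = √(7745/2079 - 1/59*195) = √(7745/2079 - 195/59) = √(51550/122661) = 5*√28102998/40887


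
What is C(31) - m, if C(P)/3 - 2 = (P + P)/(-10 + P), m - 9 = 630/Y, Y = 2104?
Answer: 40927/7364 ≈ 5.5577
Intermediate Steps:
m = 9783/1052 (m = 9 + 630/2104 = 9 + 630*(1/2104) = 9 + 315/1052 = 9783/1052 ≈ 9.2994)
C(P) = 6 + 6*P/(-10 + P) (C(P) = 6 + 3*((P + P)/(-10 + P)) = 6 + 3*((2*P)/(-10 + P)) = 6 + 3*(2*P/(-10 + P)) = 6 + 6*P/(-10 + P))
C(31) - m = 12*(-5 + 31)/(-10 + 31) - 1*9783/1052 = 12*26/21 - 9783/1052 = 12*(1/21)*26 - 9783/1052 = 104/7 - 9783/1052 = 40927/7364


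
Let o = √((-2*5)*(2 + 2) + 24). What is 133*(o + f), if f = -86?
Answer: -11438 + 532*I ≈ -11438.0 + 532.0*I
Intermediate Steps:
o = 4*I (o = √(-10*4 + 24) = √(-40 + 24) = √(-16) = 4*I ≈ 4.0*I)
133*(o + f) = 133*(4*I - 86) = 133*(-86 + 4*I) = -11438 + 532*I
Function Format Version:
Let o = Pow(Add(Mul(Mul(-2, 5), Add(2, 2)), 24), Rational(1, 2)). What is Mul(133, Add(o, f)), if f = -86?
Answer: Add(-11438, Mul(532, I)) ≈ Add(-11438., Mul(532.00, I))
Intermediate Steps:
o = Mul(4, I) (o = Pow(Add(Mul(-10, 4), 24), Rational(1, 2)) = Pow(Add(-40, 24), Rational(1, 2)) = Pow(-16, Rational(1, 2)) = Mul(4, I) ≈ Mul(4.0000, I))
Mul(133, Add(o, f)) = Mul(133, Add(Mul(4, I), -86)) = Mul(133, Add(-86, Mul(4, I))) = Add(-11438, Mul(532, I))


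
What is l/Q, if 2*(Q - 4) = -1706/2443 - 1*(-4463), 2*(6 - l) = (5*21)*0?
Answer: 29316/10920947 ≈ 0.0026844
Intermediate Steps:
l = 6 (l = 6 - 5*21*0/2 = 6 - 105*0/2 = 6 - 1/2*0 = 6 + 0 = 6)
Q = 10920947/4886 (Q = 4 + (-1706/2443 - 1*(-4463))/2 = 4 + (-1706*1/2443 + 4463)/2 = 4 + (-1706/2443 + 4463)/2 = 4 + (1/2)*(10901403/2443) = 4 + 10901403/4886 = 10920947/4886 ≈ 2235.2)
l/Q = 6/(10920947/4886) = 6*(4886/10920947) = 29316/10920947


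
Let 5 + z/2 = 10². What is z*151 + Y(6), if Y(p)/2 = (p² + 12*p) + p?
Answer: 28918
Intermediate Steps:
Y(p) = 2*p² + 26*p (Y(p) = 2*((p² + 12*p) + p) = 2*(p² + 13*p) = 2*p² + 26*p)
z = 190 (z = -10 + 2*10² = -10 + 2*100 = -10 + 200 = 190)
z*151 + Y(6) = 190*151 + 2*6*(13 + 6) = 28690 + 2*6*19 = 28690 + 228 = 28918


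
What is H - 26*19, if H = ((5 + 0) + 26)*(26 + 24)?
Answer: 1056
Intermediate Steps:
H = 1550 (H = (5 + 26)*50 = 31*50 = 1550)
H - 26*19 = 1550 - 26*19 = 1550 - 494 = 1056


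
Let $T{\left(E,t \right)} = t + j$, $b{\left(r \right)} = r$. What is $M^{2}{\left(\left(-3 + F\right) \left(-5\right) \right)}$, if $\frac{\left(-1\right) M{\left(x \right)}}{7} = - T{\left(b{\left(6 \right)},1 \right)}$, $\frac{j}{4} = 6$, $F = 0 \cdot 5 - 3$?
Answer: $30625$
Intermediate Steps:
$F = -3$ ($F = 0 - 3 = -3$)
$j = 24$ ($j = 4 \cdot 6 = 24$)
$T{\left(E,t \right)} = 24 + t$ ($T{\left(E,t \right)} = t + 24 = 24 + t$)
$M{\left(x \right)} = 175$ ($M{\left(x \right)} = - 7 \left(- (24 + 1)\right) = - 7 \left(\left(-1\right) 25\right) = \left(-7\right) \left(-25\right) = 175$)
$M^{2}{\left(\left(-3 + F\right) \left(-5\right) \right)} = 175^{2} = 30625$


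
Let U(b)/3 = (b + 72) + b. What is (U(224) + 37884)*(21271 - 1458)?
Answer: 781503972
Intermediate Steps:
U(b) = 216 + 6*b (U(b) = 3*((b + 72) + b) = 3*((72 + b) + b) = 3*(72 + 2*b) = 216 + 6*b)
(U(224) + 37884)*(21271 - 1458) = ((216 + 6*224) + 37884)*(21271 - 1458) = ((216 + 1344) + 37884)*19813 = (1560 + 37884)*19813 = 39444*19813 = 781503972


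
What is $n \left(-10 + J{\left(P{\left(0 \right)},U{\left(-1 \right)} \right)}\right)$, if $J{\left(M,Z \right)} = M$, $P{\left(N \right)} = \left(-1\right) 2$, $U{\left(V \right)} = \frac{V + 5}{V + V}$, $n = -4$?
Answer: $48$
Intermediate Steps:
$U{\left(V \right)} = \frac{5 + V}{2 V}$
$P{\left(N \right)} = -2$
$n \left(-10 + J{\left(P{\left(0 \right)},U{\left(-1 \right)} \right)}\right) = - 4 \left(-10 - 2\right) = \left(-4\right) \left(-12\right) = 48$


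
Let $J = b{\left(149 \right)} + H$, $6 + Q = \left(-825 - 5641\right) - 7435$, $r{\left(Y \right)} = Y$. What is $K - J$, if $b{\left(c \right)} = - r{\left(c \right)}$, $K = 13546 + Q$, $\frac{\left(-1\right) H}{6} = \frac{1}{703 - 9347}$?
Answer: $- \frac{916267}{4322} \approx -212.0$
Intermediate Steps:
$Q = -13907$ ($Q = -6 - 13901 = -13907$)
$H = \frac{3}{4322}$ ($H = - \frac{6}{703 - 9347} = - \frac{6}{-8644} = \left(-6\right) \left(- \frac{1}{8644}\right) = \frac{3}{4322} \approx 0.00069412$)
$K = -361$ ($K = 13546 - 13907 = -361$)
$b{\left(c \right)} = - c$
$J = - \frac{643975}{4322}$ ($J = \left(-1\right) 149 + \frac{3}{4322} = -149 + \frac{3}{4322} = - \frac{643975}{4322} \approx -149.0$)
$K - J = -361 - - \frac{643975}{4322} = -361 + \frac{643975}{4322} = - \frac{916267}{4322}$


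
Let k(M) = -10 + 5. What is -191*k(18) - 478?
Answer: 477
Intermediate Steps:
k(M) = -5
-191*k(18) - 478 = -191*(-5) - 478 = 955 - 478 = 477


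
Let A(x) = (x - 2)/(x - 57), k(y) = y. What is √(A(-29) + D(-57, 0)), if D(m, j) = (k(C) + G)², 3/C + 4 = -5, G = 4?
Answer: √918910/258 ≈ 3.7155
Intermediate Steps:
C = -⅓ (C = 3/(-4 - 5) = 3/(-9) = 3*(-⅑) = -⅓ ≈ -0.33333)
A(x) = (-2 + x)/(-57 + x)
D(m, j) = 121/9 (D(m, j) = (-⅓ + 4)² = (11/3)² = 121/9)
√(A(-29) + D(-57, 0)) = √((-2 - 29)/(-57 - 29) + 121/9) = √(-31/(-86) + 121/9) = √(-1/86*(-31) + 121/9) = √(31/86 + 121/9) = √(10685/774) = √918910/258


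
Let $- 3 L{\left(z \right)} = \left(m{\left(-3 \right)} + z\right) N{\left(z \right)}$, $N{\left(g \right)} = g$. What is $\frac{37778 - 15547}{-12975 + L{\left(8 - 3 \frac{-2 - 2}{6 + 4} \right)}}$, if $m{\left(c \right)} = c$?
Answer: $- \frac{1667325}{974551} \approx -1.7109$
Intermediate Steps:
$L{\left(z \right)} = - \frac{z \left(-3 + z\right)}{3}$ ($L{\left(z \right)} = - \frac{\left(-3 + z\right) z}{3} = - \frac{z \left(-3 + z\right)}{3}$)
$\frac{37778 - 15547}{-12975 + L{\left(8 - 3 \frac{-2 - 2}{6 + 4} \right)}} = \frac{37778 - 15547}{-12975 + \frac{\left(8 - 3 \frac{-2 - 2}{6 + 4}\right) \left(3 - \left(8 - 3 \frac{-2 - 2}{6 + 4}\right)\right)}{3}} = \frac{22231}{-12975 + \frac{\left(8 - 3 \left(- \frac{4}{10}\right)\right) \left(3 - \left(8 - 3 \left(- \frac{4}{10}\right)\right)\right)}{3}} = \frac{22231}{-12975 + \frac{\left(8 - 3 \left(\left(-4\right) \frac{1}{10}\right)\right) \left(3 - \left(8 - 3 \left(\left(-4\right) \frac{1}{10}\right)\right)\right)}{3}} = \frac{22231}{-12975 + \frac{\left(8 - - \frac{6}{5}\right) \left(3 - \left(8 - - \frac{6}{5}\right)\right)}{3}} = \frac{22231}{-12975 + \frac{\left(8 + \frac{6}{5}\right) \left(3 - \left(8 + \frac{6}{5}\right)\right)}{3}} = \frac{22231}{-12975 + \frac{1}{3} \cdot \frac{46}{5} \left(3 - \frac{46}{5}\right)} = \frac{22231}{-12975 + \frac{1}{3} \cdot \frac{46}{5} \left(- \frac{31}{5}\right)} = \frac{22231}{-12975 - \frac{1426}{75}} = \frac{22231}{- \frac{974551}{75}} = 22231 \left(- \frac{75}{974551}\right) = - \frac{1667325}{974551}$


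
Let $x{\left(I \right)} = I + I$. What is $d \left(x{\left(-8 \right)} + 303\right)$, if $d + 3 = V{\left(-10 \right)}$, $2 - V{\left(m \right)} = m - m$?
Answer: $-287$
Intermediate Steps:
$V{\left(m \right)} = 2$ ($V{\left(m \right)} = 2 - \left(m - m\right) = 2 - 0 = 2 + 0 = 2$)
$d = -1$ ($d = -3 + 2 = -1$)
$x{\left(I \right)} = 2 I$
$d \left(x{\left(-8 \right)} + 303\right) = - (2 \left(-8\right) + 303) = - (-16 + 303) = \left(-1\right) 287 = -287$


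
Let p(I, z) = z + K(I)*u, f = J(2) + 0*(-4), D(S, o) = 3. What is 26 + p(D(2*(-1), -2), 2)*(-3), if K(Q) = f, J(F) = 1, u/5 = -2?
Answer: 50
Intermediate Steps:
u = -10 (u = 5*(-2) = -10)
f = 1 (f = 1 + 0*(-4) = 1 + 0 = 1)
K(Q) = 1
p(I, z) = -10 + z (p(I, z) = z + 1*(-10) = z - 10 = -10 + z)
26 + p(D(2*(-1), -2), 2)*(-3) = 26 + (-10 + 2)*(-3) = 26 - 8*(-3) = 26 + 24 = 50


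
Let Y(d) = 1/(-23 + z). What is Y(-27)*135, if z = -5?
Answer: -135/28 ≈ -4.8214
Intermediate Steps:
Y(d) = -1/28 (Y(d) = 1/(-23 - 5) = 1/(-28) = -1/28)
Y(-27)*135 = -1/28*135 = -135/28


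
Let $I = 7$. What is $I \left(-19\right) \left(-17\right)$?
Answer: $2261$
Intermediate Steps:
$I \left(-19\right) \left(-17\right) = 7 \left(-19\right) \left(-17\right) = \left(-133\right) \left(-17\right) = 2261$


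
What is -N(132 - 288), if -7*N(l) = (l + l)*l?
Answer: 48672/7 ≈ 6953.1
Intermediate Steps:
N(l) = -2*l²/7 (N(l) = -(l + l)*l/7 = -2*l*l/7 = -2*l²/7)
-N(132 - 288) = -(-2)*(132 - 288)²/7 = -(-2)*(-156)²/7 = -(-2)*24336/7 = -1*(-48672/7) = 48672/7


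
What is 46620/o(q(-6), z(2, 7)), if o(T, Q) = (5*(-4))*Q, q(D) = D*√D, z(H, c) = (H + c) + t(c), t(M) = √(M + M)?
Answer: -20979/67 + 2331*√14/67 ≈ -182.94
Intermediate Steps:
t(M) = √2*√M (t(M) = √(2*M) = √2*√M)
z(H, c) = H + c + √2*√c (z(H, c) = (H + c) + √2*√c = H + c + √2*√c)
q(D) = D^(3/2)
o(T, Q) = -20*Q
46620/o(q(-6), z(2, 7)) = 46620/((-20*(2 + 7 + √2*√7))) = 46620/((-20*(2 + 7 + √14))) = 46620/((-20*(9 + √14))) = 46620/(-180 - 20*√14)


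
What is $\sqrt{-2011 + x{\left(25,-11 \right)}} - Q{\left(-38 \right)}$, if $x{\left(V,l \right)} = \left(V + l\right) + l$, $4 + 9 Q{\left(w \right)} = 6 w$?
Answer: $\frac{232}{9} + 2 i \sqrt{502} \approx 25.778 + 44.811 i$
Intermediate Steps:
$Q{\left(w \right)} = - \frac{4}{9} + \frac{2 w}{3}$ ($Q{\left(w \right)} = - \frac{4}{9} + \frac{6 w}{9} = - \frac{4}{9} + \frac{2 w}{3}$)
$x{\left(V,l \right)} = V + 2 l$
$\sqrt{-2011 + x{\left(25,-11 \right)}} - Q{\left(-38 \right)} = \sqrt{-2011 + \left(25 + 2 \left(-11\right)\right)} - \left(- \frac{4}{9} + \frac{2}{3} \left(-38\right)\right) = \sqrt{-2011 + \left(25 - 22\right)} - \left(- \frac{4}{9} - \frac{76}{3}\right) = \sqrt{-2011 + 3} - - \frac{232}{9} = \sqrt{-2008} + \frac{232}{9} = 2 i \sqrt{502} + \frac{232}{9} = \frac{232}{9} + 2 i \sqrt{502}$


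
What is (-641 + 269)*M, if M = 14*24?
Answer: -124992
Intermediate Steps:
M = 336
(-641 + 269)*M = (-641 + 269)*336 = -372*336 = -124992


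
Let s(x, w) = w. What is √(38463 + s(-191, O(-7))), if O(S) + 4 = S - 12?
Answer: 62*√10 ≈ 196.06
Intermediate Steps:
O(S) = -16 + S (O(S) = -4 + (S - 12) = -4 + (-12 + S) = -16 + S)
√(38463 + s(-191, O(-7))) = √(38463 + (-16 - 7)) = √(38463 - 23) = √38440 = 62*√10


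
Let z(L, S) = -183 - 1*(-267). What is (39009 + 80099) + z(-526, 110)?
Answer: 119192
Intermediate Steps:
z(L, S) = 84 (z(L, S) = -183 + 267 = 84)
(39009 + 80099) + z(-526, 110) = (39009 + 80099) + 84 = 119108 + 84 = 119192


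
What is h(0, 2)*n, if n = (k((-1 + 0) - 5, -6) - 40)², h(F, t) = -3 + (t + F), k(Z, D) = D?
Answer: -2116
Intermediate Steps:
h(F, t) = -3 + F + t (h(F, t) = -3 + (F + t) = -3 + F + t)
n = 2116 (n = (-6 - 40)² = (-46)² = 2116)
h(0, 2)*n = (-3 + 0 + 2)*2116 = -1*2116 = -2116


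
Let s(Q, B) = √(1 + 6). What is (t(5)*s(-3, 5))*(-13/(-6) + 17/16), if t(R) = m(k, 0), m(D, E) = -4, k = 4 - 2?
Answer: -155*√7/12 ≈ -34.174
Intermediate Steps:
k = 2
s(Q, B) = √7
t(R) = -4
(t(5)*s(-3, 5))*(-13/(-6) + 17/16) = (-4*√7)*(-13/(-6) + 17/16) = (-4*√7)*(-13*(-⅙) + 17*(1/16)) = (-4*√7)*(13/6 + 17/16) = -4*√7*(155/48) = -155*√7/12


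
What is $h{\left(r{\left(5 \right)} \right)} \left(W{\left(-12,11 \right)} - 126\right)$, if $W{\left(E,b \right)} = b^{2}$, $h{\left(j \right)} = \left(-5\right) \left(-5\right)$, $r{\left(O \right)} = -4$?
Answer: $-125$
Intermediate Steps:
$h{\left(j \right)} = 25$
$h{\left(r{\left(5 \right)} \right)} \left(W{\left(-12,11 \right)} - 126\right) = 25 \left(11^{2} - 126\right) = 25 \left(121 - 126\right) = 25 \left(-5\right) = -125$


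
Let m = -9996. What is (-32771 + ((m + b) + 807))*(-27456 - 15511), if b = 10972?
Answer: 1331461396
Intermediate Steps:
(-32771 + ((m + b) + 807))*(-27456 - 15511) = (-32771 + ((-9996 + 10972) + 807))*(-27456 - 15511) = (-32771 + (976 + 807))*(-42967) = (-32771 + 1783)*(-42967) = -30988*(-42967) = 1331461396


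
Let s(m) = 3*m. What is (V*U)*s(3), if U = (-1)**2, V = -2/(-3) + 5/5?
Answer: 15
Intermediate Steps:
V = 5/3 (V = -2*(-1/3) + 5*(1/5) = 2/3 + 1 = 5/3 ≈ 1.6667)
U = 1
(V*U)*s(3) = ((5/3)*1)*(3*3) = (5/3)*9 = 15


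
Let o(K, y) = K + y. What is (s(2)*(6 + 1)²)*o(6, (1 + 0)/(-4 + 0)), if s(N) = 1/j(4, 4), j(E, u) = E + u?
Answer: 1127/32 ≈ 35.219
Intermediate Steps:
s(N) = ⅛ (s(N) = 1/(4 + 4) = 1/8 = ⅛)
(s(2)*(6 + 1)²)*o(6, (1 + 0)/(-4 + 0)) = ((6 + 1)²/8)*(6 + (1 + 0)/(-4 + 0)) = ((⅛)*7²)*(6 + 1/(-4)) = ((⅛)*49)*(6 + 1*(-¼)) = 49*(6 - ¼)/8 = (49/8)*(23/4) = 1127/32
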